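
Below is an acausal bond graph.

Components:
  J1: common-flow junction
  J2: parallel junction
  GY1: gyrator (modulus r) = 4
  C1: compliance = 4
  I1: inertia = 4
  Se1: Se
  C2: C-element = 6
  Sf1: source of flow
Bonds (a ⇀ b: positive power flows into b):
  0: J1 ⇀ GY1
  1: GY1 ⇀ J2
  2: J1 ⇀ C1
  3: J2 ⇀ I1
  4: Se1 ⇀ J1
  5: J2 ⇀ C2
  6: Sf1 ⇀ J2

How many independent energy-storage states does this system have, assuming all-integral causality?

b4 stroke at J1  (Se1: effort source, stroke at far end)
b6 stroke at Sf1  (Sf1 (Sf) sets flow on bond)
b2 stroke at J1  (prefer integral on C1)
b0 stroke at GY1  (J1: last free bond brings flow in)
b1 stroke at GY1  (through GY1, causality inverts; strokes same side of GY1)
b3 stroke at I1  (prefer integral on I1)
b5 stroke at J2  (only one effort-in slot at J2)

3  (C1, C2, I1 all integral)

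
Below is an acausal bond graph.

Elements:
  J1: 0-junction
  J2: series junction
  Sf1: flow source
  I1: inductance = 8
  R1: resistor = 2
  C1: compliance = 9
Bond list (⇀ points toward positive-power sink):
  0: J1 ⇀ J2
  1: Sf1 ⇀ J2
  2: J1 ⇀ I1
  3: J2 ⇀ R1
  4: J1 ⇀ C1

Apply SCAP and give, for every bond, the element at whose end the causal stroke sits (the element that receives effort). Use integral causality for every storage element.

b0 stroke at J2
b1 stroke at Sf1
b2 stroke at I1
b3 stroke at J2
b4 stroke at J1

bond 1 →Sf1  (source Sf1 imposes f)
bond 0 →J2  (J2: bond 1 brought flow, rest push out)
bond 3 →J2  (1-jn J2 has f-setter on 1)
bond 2 →I1  (I1: I, integral causality)
bond 4 →J1  (closing 0-jn rule on J1)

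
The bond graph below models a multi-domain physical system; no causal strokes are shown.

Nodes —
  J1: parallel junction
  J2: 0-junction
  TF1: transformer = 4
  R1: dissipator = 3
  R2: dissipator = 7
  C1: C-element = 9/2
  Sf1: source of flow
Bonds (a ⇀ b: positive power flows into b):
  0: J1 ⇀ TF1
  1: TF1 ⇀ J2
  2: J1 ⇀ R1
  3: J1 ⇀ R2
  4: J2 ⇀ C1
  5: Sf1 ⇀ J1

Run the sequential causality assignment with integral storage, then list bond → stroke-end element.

b0 stroke at J1
b1 stroke at TF1
b2 stroke at R1
b3 stroke at R2
b4 stroke at J2
b5 stroke at Sf1

b5 stroke→Sf1  (source Sf1 imposes f)
b4 stroke→J2  (C1 integral (e out))
b1 stroke→TF1  (common-e at J2 fixed by 4)
b0 stroke→J1  (through TF1, causality passes straight; one stroke at TF1)
b2 stroke→R1  (0-jn J1 has e-setter on 0)
b3 stroke→R2  (J1 effort already set via bond 0)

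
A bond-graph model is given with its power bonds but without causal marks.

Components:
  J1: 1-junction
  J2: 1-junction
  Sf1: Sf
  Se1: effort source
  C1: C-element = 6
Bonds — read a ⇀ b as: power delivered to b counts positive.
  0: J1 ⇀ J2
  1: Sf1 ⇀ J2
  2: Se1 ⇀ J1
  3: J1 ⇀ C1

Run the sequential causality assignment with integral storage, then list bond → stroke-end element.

bond 1 →Sf1  (Sf1: flow source, stroke at near end)
bond 2 →J1  (Se1 fixes effort; stroke away)
bond 0 →J2  (J2: bond 1 brought flow, rest push out)
bond 3 →J1  (J1 flow already set via bond 0)

b0 stroke→J2
b1 stroke→Sf1
b2 stroke→J1
b3 stroke→J1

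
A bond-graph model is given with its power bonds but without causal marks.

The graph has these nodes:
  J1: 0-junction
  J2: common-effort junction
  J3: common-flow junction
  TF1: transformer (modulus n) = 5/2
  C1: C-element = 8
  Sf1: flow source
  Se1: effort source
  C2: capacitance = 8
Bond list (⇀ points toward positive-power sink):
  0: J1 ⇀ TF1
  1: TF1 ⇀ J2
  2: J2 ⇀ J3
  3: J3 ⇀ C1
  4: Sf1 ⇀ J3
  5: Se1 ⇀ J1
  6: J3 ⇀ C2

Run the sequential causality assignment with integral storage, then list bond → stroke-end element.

b0 stroke→TF1
b1 stroke→J2
b2 stroke→J3
b3 stroke→J3
b4 stroke→Sf1
b5 stroke→J1
b6 stroke→J3

#4 |Sf1  (Sf1 (Sf) sets flow on bond)
#5 |J1  (Se1 fixes effort; stroke away)
#0 |TF1  (J1 effort already set via bond 5)
#2 |J3  (1-jn J3 has f-setter on 4)
#3 |J3  (1-jn J3 has f-setter on 4)
#6 |J3  (1-jn J3 has f-setter on 4)
#1 |J2  (TF TF1: opposite of bond 0)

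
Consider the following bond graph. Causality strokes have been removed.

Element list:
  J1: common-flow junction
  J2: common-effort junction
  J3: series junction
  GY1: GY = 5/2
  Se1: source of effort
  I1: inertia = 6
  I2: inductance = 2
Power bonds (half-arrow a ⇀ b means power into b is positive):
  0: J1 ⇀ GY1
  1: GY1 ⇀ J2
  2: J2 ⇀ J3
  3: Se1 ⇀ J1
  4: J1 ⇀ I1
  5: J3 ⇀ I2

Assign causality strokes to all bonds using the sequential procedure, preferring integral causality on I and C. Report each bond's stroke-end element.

#0 stroke→J1
#1 stroke→J2
#2 stroke→J3
#3 stroke→J1
#4 stroke→I1
#5 stroke→I2

β3 |J1  (Se1 (Se) sets effort on bond)
β4 |I1  (I1: I, integral causality)
β0 |J1  (J1 flow already set via bond 4)
β1 |J2  (through GY1, causality inverts; strokes same side of GY1)
β2 |J3  (0-jn J2 has e-setter on 1)
β5 |I2  (J3: last free bond brings flow in)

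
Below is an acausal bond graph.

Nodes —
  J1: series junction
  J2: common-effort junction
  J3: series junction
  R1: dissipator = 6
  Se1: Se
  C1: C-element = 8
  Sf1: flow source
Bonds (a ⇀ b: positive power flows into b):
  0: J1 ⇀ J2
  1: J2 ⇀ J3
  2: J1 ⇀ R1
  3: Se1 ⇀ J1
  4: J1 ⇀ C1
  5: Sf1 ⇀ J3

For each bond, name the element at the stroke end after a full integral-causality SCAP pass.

bond 3 stroke→J1  (Se1 (Se) sets effort on bond)
bond 5 stroke→Sf1  (source Sf1 imposes f)
bond 1 stroke→J3  (common-f at J3 fixed by 5)
bond 0 stroke→J2  (only one effort-in slot at J2)
bond 2 stroke→J1  (1-jn J1 has f-setter on 0)
bond 4 stroke→J1  (J1: bond 0 brought flow, rest push out)

b0 stroke at J2
b1 stroke at J3
b2 stroke at J1
b3 stroke at J1
b4 stroke at J1
b5 stroke at Sf1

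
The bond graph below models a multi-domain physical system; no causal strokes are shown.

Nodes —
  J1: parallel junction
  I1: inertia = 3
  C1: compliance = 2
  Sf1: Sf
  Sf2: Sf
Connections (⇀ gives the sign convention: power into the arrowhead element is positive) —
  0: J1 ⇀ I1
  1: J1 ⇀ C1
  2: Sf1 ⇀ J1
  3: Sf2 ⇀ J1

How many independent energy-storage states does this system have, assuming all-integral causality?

bond 2 →Sf1  (Sf1 fixes flow; stroke at Sf1)
bond 3 →Sf2  (Sf2 (Sf) sets flow on bond)
bond 0 →I1  (I1 integral (f out))
bond 1 →J1  (closing 0-jn rule on J1)

2  (C1, I1 all integral)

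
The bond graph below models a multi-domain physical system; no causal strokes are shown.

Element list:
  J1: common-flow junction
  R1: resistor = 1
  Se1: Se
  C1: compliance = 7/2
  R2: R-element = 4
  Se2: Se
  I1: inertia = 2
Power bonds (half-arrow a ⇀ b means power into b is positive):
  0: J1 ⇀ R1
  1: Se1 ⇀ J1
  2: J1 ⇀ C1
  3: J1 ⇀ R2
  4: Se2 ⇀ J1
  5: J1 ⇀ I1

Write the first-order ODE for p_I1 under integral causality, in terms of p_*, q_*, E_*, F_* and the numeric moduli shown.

dp_I1/dt = E_Se1 + E_Se2 - 5*p_I1/2 - 2*q_C1/7

b1 →J1  (source Se1 imposes e)
b4 →J1  (Se2 (Se) sets effort on bond)
b2 →J1  (C1 outputs effort q/C1)
b5 →I1  (I1 integral (f out))
b0 →J1  (1-jn J1 has f-setter on 5)
b3 →J1  (J1 flow already set via bond 5)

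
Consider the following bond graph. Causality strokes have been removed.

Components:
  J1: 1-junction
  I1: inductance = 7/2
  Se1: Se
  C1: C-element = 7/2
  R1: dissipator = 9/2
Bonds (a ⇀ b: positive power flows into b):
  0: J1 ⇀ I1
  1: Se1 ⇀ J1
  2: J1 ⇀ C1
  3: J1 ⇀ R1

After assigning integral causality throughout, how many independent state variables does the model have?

2  (C1, I1 all integral)

bond 1 |J1  (source Se1 imposes e)
bond 0 |I1  (I1 outputs flow p/I1)
bond 2 |J1  (1-jn J1 has f-setter on 0)
bond 3 |J1  (1-jn J1 has f-setter on 0)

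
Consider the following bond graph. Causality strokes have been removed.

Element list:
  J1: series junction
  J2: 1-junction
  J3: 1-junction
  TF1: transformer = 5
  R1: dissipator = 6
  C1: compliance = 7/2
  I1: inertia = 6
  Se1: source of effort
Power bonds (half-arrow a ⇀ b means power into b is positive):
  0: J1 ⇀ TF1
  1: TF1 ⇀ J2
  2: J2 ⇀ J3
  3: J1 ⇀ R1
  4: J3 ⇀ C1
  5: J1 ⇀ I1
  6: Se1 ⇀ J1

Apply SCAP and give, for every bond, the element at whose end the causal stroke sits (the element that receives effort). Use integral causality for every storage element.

#6 →J1  (Se1: effort source, stroke at far end)
#4 →J3  (prefer integral on C1)
#2 →J2  (only one flow-in slot at J3)
#1 →TF1  (only one flow-in slot at J2)
#0 →J1  (TF1 one-in-one-out from 1)
#5 →I1  (I1 outputs flow p/I1)
#3 →J1  (J1: bond 5 brought flow, rest push out)

bond 0 →J1
bond 1 →TF1
bond 2 →J2
bond 3 →J1
bond 4 →J3
bond 5 →I1
bond 6 →J1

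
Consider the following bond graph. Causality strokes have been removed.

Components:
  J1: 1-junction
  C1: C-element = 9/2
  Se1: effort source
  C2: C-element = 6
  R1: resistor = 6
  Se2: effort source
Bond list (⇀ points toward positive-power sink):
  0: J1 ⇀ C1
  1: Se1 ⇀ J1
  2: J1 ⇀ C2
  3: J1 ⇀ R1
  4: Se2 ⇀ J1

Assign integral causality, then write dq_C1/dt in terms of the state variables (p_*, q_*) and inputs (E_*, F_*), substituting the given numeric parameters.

dq_C1/dt = E_Se1/6 + E_Se2/6 - q_C1/27 - q_C2/36

b1 |J1  (Se1: effort source, stroke at far end)
b4 |J1  (Se2: effort source, stroke at far end)
b0 |J1  (C1 integral (e out))
b2 |J1  (C2 integral (e out))
b3 |R1  (J1: last free bond brings flow in)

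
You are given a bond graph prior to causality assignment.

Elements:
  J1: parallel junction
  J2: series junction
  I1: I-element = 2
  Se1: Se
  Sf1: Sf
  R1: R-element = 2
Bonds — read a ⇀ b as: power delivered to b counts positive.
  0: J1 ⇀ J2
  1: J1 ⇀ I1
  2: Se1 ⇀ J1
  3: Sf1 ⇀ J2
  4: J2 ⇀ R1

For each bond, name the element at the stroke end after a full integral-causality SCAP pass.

bond 0 →J2
bond 1 →I1
bond 2 →J1
bond 3 →Sf1
bond 4 →J2

β2 →J1  (Se1: effort source, stroke at far end)
β3 →Sf1  (source Sf1 imposes f)
β0 →J2  (J1: bond 2 brought effort, rest push out)
β1 →I1  (0-jn J1 has e-setter on 2)
β4 →J2  (1-jn J2 has f-setter on 3)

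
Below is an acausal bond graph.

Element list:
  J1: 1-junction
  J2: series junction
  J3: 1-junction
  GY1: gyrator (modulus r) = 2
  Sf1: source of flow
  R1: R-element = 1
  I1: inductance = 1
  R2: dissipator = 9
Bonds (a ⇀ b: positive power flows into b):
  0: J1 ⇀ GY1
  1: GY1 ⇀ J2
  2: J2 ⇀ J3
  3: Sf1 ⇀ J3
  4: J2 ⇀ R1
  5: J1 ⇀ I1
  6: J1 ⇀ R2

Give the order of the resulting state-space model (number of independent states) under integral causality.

1  (I1 all integral)

b3 stroke→Sf1  (source Sf1 imposes f)
b2 stroke→J3  (J3 flow already set via bond 3)
b1 stroke→J2  (common-f at J2 fixed by 2)
b4 stroke→J2  (common-f at J2 fixed by 2)
b0 stroke→J1  (GY1 both-in/both-out from 1)
b5 stroke→I1  (prefer integral on I1)
b6 stroke→J1  (J1: bond 5 brought flow, rest push out)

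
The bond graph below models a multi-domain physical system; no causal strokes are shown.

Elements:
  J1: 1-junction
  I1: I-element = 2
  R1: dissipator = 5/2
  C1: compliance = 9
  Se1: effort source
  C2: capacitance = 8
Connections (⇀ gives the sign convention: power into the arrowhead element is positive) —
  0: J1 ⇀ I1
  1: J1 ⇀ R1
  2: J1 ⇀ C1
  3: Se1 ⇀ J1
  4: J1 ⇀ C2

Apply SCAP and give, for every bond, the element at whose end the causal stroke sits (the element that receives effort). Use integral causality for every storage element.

bond 0 stroke→I1
bond 1 stroke→J1
bond 2 stroke→J1
bond 3 stroke→J1
bond 4 stroke→J1

b3 →J1  (Se1 (Se) sets effort on bond)
b0 →I1  (prefer integral on I1)
b1 →J1  (1-jn J1 has f-setter on 0)
b2 →J1  (J1: bond 0 brought flow, rest push out)
b4 →J1  (common-f at J1 fixed by 0)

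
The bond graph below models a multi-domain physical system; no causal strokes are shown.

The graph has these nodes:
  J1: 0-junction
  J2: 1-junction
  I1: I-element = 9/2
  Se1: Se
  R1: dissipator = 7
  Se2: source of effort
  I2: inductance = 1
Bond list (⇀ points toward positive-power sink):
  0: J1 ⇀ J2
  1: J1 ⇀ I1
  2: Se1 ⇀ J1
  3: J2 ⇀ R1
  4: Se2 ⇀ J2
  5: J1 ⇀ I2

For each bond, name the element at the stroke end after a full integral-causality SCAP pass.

bond 0 →J2
bond 1 →I1
bond 2 →J1
bond 3 →R1
bond 4 →J2
bond 5 →I2

#2 →J1  (source Se1 imposes e)
#4 →J2  (Se2 (Se) sets effort on bond)
#0 →J2  (J1 effort already set via bond 2)
#1 →I1  (J1 effort already set via bond 2)
#5 →I2  (common-e at J1 fixed by 2)
#3 →R1  (J2 needs exactly one f-in)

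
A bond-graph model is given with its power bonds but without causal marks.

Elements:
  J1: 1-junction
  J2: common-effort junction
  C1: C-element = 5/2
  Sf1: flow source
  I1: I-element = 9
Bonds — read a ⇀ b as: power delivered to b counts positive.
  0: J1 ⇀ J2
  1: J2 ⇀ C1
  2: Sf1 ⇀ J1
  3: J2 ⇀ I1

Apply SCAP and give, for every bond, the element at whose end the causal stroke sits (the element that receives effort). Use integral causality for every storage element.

β0 →J1
β1 →J2
β2 →Sf1
β3 →I1

b2 stroke at Sf1  (source Sf1 imposes f)
b0 stroke at J1  (J1 flow already set via bond 2)
b1 stroke at J2  (prefer integral on C1)
b3 stroke at I1  (0-jn J2 has e-setter on 1)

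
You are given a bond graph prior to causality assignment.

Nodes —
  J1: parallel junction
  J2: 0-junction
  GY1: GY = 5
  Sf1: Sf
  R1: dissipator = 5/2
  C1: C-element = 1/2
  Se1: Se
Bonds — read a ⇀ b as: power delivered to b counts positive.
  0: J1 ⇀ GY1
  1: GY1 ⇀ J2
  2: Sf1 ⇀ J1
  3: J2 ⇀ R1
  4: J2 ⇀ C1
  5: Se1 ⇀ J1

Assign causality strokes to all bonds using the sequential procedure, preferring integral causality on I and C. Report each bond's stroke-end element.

bond 0 stroke at GY1
bond 1 stroke at GY1
bond 2 stroke at Sf1
bond 3 stroke at R1
bond 4 stroke at J2
bond 5 stroke at J1

#2 |Sf1  (source Sf1 imposes f)
#5 |J1  (source Se1 imposes e)
#0 |GY1  (0-jn J1 has e-setter on 5)
#1 |GY1  (GY1 both-in/both-out from 0)
#4 |J2  (C1 outputs effort q/C1)
#3 |R1  (common-e at J2 fixed by 4)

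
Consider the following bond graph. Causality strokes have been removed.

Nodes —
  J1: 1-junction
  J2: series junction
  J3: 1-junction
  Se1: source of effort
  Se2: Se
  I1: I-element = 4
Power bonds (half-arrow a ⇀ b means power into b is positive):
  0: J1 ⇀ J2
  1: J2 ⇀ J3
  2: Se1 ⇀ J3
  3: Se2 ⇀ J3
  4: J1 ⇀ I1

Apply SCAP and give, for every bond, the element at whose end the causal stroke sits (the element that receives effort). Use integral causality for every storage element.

β0 →J1
β1 →J2
β2 →J3
β3 →J3
β4 →I1

b2 →J3  (source Se1 imposes e)
b3 →J3  (Se2 fixes effort; stroke away)
b1 →J2  (closing 1-jn rule on J3)
b0 →J1  (J2: last free bond brings flow in)
b4 →I1  (J1: last free bond brings flow in)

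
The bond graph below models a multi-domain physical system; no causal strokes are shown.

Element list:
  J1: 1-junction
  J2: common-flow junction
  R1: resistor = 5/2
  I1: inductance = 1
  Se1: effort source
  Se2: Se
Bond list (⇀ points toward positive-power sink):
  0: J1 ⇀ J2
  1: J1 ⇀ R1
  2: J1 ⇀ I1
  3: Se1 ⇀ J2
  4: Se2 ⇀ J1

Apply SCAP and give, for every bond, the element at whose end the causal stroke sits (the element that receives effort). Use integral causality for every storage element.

β3 stroke→J2  (Se1: effort source, stroke at far end)
β4 stroke→J1  (Se2 fixes effort; stroke away)
β0 stroke→J1  (J2 needs exactly one f-in)
β2 stroke→I1  (I1 integral (f out))
β1 stroke→J1  (J1 flow already set via bond 2)

#0 stroke at J1
#1 stroke at J1
#2 stroke at I1
#3 stroke at J2
#4 stroke at J1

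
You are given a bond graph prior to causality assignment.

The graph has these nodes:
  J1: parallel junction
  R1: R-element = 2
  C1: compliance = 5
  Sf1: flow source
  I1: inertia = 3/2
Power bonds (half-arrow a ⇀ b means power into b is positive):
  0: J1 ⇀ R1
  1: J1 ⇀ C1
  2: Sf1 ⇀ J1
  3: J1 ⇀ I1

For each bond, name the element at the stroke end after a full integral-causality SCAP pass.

bond 0 stroke at R1
bond 1 stroke at J1
bond 2 stroke at Sf1
bond 3 stroke at I1

b2 →Sf1  (Sf1 (Sf) sets flow on bond)
b1 →J1  (C1 integral (e out))
b0 →R1  (0-jn J1 has e-setter on 1)
b3 →I1  (J1: bond 1 brought effort, rest push out)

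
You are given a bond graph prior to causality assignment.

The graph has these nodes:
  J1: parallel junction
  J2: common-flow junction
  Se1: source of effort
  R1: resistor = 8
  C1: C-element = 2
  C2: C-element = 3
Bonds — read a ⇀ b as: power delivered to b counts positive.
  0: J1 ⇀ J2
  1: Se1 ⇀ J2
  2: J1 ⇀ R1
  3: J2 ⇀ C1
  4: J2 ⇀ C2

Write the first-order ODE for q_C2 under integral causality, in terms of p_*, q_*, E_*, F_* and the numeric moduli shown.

#1 |J2  (source Se1 imposes e)
#3 |J2  (C1 integral (e out))
#4 |J2  (C2 integral (e out))
#0 |J1  (J2: last free bond brings flow in)
#2 |R1  (J1 effort already set via bond 0)

dq_C2/dt = E_Se1/8 - q_C1/16 - q_C2/24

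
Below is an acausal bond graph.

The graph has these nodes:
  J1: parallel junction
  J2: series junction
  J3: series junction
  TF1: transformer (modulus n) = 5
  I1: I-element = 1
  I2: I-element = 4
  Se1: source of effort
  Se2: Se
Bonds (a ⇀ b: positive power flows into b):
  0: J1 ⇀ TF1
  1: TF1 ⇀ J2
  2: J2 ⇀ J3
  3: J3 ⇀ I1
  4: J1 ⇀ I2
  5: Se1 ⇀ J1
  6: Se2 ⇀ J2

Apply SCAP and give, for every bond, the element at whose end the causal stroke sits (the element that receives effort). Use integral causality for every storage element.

bond 5 |J1  (source Se1 imposes e)
bond 6 |J2  (source Se2 imposes e)
bond 0 |TF1  (J1: bond 5 brought effort, rest push out)
bond 4 |I2  (J1 effort already set via bond 5)
bond 1 |J2  (TF TF1: opposite of bond 0)
bond 2 |J3  (only one flow-in slot at J2)
bond 3 |I1  (closing 1-jn rule on J3)

β0 →TF1
β1 →J2
β2 →J3
β3 →I1
β4 →I2
β5 →J1
β6 →J2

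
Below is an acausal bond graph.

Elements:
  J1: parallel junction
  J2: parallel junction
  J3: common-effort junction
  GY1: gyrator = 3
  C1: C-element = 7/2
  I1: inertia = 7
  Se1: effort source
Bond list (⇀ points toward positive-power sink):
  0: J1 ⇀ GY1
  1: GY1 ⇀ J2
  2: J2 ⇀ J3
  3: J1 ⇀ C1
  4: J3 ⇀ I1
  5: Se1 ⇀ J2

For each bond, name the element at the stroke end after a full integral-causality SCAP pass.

b0 |GY1
b1 |GY1
b2 |J3
b3 |J1
b4 |I1
b5 |J2

β5 →J2  (source Se1 imposes e)
β1 →GY1  (J2: bond 5 brought effort, rest push out)
β2 →J3  (common-e at J2 fixed by 5)
β4 →I1  (J3 effort already set via bond 2)
β0 →GY1  (GY1: gyrator matches bond 1)
β3 →J1  (closing 0-jn rule on J1)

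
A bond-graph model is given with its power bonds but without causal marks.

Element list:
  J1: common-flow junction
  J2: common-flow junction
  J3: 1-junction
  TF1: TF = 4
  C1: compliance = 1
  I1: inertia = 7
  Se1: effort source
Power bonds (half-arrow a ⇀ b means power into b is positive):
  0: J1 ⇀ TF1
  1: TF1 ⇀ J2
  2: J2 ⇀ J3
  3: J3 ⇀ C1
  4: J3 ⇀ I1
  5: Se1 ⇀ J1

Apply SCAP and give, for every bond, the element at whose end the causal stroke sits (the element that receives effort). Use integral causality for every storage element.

b5 →J1  (source Se1 imposes e)
b0 →TF1  (J1: last free bond brings flow in)
b1 →J2  (TF1: transformer flips bond 0)
b2 →J3  (closing 1-jn rule on J2)
b3 →J3  (prefer integral on C1)
b4 →I1  (closing 1-jn rule on J3)

bond 0 stroke→TF1
bond 1 stroke→J2
bond 2 stroke→J3
bond 3 stroke→J3
bond 4 stroke→I1
bond 5 stroke→J1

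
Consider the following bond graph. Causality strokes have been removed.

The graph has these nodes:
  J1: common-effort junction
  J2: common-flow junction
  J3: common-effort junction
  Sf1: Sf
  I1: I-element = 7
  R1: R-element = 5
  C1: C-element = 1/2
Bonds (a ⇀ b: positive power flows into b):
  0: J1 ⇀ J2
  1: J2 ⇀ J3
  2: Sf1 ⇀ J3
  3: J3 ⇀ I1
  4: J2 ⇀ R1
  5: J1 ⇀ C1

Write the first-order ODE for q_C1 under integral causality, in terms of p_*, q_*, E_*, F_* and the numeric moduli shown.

dq_C1/dt = F_Sf1 - p_I1/7

β2 →Sf1  (Sf1 (Sf) sets flow on bond)
β3 →I1  (prefer integral on I1)
β1 →J3  (J3: last free bond brings effort in)
β0 →J2  (J2: bond 1 brought flow, rest push out)
β4 →J2  (1-jn J2 has f-setter on 1)
β5 →J1  (only one effort-in slot at J1)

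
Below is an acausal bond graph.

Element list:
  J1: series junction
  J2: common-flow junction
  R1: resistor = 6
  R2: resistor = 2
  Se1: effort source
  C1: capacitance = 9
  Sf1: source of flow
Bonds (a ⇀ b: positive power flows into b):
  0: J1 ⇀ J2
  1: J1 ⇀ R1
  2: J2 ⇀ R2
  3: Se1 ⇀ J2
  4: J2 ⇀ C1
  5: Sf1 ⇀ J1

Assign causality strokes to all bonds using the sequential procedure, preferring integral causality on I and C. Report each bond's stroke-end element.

bond 0 →J1
bond 1 →J1
bond 2 →J2
bond 3 →J2
bond 4 →J2
bond 5 →Sf1

#3 |J2  (Se1 fixes effort; stroke away)
#5 |Sf1  (source Sf1 imposes f)
#0 |J1  (J1 flow already set via bond 5)
#1 |J1  (J1 flow already set via bond 5)
#2 |J2  (1-jn J2 has f-setter on 0)
#4 |J2  (J2 flow already set via bond 0)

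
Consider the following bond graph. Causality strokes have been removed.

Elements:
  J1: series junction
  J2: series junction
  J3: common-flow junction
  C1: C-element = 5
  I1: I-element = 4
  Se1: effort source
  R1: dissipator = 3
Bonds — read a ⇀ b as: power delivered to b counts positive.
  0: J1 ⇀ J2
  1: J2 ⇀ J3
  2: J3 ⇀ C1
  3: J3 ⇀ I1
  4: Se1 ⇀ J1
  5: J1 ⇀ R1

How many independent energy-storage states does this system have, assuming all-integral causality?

2  (C1, I1 all integral)

β4 →J1  (Se1: effort source, stroke at far end)
β2 →J3  (C1 outputs effort q/C1)
β3 →I1  (I1 outputs flow p/I1)
β1 →J3  (J3: bond 3 brought flow, rest push out)
β0 →J2  (1-jn J2 has f-setter on 1)
β5 →J1  (J1: bond 0 brought flow, rest push out)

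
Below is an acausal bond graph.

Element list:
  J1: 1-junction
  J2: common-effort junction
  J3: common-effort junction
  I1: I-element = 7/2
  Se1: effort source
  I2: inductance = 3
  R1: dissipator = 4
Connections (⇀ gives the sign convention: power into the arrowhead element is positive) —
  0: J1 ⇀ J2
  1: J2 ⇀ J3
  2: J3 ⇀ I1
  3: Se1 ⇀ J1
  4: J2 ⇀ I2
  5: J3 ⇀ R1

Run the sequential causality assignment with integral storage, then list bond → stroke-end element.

bond 0 |J2
bond 1 |J3
bond 2 |I1
bond 3 |J1
bond 4 |I2
bond 5 |R1

bond 3 stroke at J1  (Se1 fixes effort; stroke away)
bond 0 stroke at J2  (only one flow-in slot at J1)
bond 1 stroke at J3  (0-jn J2 has e-setter on 0)
bond 4 stroke at I2  (J2: bond 0 brought effort, rest push out)
bond 2 stroke at I1  (J3 effort already set via bond 1)
bond 5 stroke at R1  (0-jn J3 has e-setter on 1)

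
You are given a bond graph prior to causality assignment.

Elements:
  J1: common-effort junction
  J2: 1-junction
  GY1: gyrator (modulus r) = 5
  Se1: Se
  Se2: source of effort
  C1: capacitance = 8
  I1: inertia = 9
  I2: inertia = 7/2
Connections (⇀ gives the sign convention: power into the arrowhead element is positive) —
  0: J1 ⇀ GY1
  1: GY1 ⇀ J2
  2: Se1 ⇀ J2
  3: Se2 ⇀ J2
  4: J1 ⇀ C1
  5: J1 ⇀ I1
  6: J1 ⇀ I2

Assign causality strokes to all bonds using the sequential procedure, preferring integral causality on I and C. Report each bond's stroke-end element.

bond 2 |J2  (Se1: effort source, stroke at far end)
bond 3 |J2  (Se2: effort source, stroke at far end)
bond 1 |GY1  (only one flow-in slot at J2)
bond 0 |GY1  (through GY1, causality inverts; strokes same side of GY1)
bond 4 |J1  (C1 integral (e out))
bond 5 |I1  (J1: bond 4 brought effort, rest push out)
bond 6 |I2  (common-e at J1 fixed by 4)

b0 stroke at GY1
b1 stroke at GY1
b2 stroke at J2
b3 stroke at J2
b4 stroke at J1
b5 stroke at I1
b6 stroke at I2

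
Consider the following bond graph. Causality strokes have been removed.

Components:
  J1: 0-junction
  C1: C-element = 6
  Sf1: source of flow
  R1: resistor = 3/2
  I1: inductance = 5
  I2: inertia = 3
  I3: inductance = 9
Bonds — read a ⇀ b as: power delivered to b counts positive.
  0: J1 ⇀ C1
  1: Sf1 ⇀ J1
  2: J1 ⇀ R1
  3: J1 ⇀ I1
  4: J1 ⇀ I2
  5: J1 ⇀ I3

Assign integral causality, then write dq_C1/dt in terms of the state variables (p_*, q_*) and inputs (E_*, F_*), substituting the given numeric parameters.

#1 →Sf1  (source Sf1 imposes f)
#0 →J1  (C1 integral (e out))
#2 →R1  (J1: bond 0 brought effort, rest push out)
#3 →I1  (common-e at J1 fixed by 0)
#4 →I2  (J1: bond 0 brought effort, rest push out)
#5 →I3  (J1: bond 0 brought effort, rest push out)

dq_C1/dt = F_Sf1 - p_I1/5 - p_I2/3 - p_I3/9 - q_C1/9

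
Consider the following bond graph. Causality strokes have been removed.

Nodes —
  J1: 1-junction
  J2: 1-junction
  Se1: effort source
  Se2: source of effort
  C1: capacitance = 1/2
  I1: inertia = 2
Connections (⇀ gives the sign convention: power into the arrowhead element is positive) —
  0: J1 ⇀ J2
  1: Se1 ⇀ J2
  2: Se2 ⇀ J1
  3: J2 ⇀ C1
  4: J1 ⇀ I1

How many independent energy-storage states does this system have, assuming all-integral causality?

bond 1 |J2  (source Se1 imposes e)
bond 2 |J1  (Se2: effort source, stroke at far end)
bond 3 |J2  (prefer integral on C1)
bond 0 |J1  (closing 1-jn rule on J2)
bond 4 |I1  (only one flow-in slot at J1)

2  (C1, I1 all integral)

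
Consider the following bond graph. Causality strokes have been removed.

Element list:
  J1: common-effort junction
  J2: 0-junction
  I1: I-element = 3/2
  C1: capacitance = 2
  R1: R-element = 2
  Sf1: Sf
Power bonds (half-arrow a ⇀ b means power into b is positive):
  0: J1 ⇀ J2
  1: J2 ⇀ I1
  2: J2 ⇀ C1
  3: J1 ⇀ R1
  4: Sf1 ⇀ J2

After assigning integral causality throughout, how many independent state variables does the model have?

2  (C1, I1 all integral)

β4 stroke→Sf1  (Sf1 fixes flow; stroke at Sf1)
β1 stroke→I1  (I1 integral (f out))
β2 stroke→J2  (C1 outputs effort q/C1)
β0 stroke→J1  (common-e at J2 fixed by 2)
β3 stroke→R1  (0-jn J1 has e-setter on 0)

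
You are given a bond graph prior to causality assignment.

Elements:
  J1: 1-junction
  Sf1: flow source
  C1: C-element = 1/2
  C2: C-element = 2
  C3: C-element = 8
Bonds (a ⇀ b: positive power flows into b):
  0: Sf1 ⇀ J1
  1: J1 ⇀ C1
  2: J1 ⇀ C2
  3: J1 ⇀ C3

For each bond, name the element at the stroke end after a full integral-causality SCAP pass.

#0 →Sf1
#1 →J1
#2 →J1
#3 →J1

bond 0 stroke→Sf1  (source Sf1 imposes f)
bond 1 stroke→J1  (J1 flow already set via bond 0)
bond 2 stroke→J1  (J1: bond 0 brought flow, rest push out)
bond 3 stroke→J1  (1-jn J1 has f-setter on 0)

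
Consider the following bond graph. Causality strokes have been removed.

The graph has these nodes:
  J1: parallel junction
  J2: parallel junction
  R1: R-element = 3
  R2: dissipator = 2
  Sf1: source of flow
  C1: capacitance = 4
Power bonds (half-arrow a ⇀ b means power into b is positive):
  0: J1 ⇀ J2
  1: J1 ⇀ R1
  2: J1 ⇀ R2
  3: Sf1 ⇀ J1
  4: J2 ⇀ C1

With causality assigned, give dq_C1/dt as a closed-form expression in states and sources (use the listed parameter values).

dq_C1/dt = F_Sf1 - 5*q_C1/24

β3 |Sf1  (Sf1 (Sf) sets flow on bond)
β4 |J2  (C1 outputs effort q/C1)
β0 |J1  (common-e at J2 fixed by 4)
β1 |R1  (0-jn J1 has e-setter on 0)
β2 |R2  (common-e at J1 fixed by 0)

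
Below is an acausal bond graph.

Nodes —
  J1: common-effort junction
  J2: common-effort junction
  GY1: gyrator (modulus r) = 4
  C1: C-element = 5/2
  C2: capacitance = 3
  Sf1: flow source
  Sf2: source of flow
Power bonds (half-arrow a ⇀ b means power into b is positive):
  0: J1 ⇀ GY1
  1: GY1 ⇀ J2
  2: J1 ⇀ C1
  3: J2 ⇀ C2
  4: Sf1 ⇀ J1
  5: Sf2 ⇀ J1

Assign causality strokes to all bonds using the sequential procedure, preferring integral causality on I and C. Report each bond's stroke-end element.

β4 stroke→Sf1  (source Sf1 imposes f)
β5 stroke→Sf2  (Sf2 (Sf) sets flow on bond)
β2 stroke→J1  (C1 integral (e out))
β0 stroke→GY1  (J1: bond 2 brought effort, rest push out)
β1 stroke→GY1  (GY GY1: same side as bond 0)
β3 stroke→J2  (closing 0-jn rule on J2)

b0 |GY1
b1 |GY1
b2 |J1
b3 |J2
b4 |Sf1
b5 |Sf2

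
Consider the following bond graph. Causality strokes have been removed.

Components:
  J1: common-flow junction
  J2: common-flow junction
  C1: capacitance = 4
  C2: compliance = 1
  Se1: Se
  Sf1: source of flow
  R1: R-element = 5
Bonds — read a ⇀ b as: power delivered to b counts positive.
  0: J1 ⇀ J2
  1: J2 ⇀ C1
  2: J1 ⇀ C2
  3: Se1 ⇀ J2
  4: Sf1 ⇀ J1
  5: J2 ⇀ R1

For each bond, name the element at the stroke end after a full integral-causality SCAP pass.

β0 |J1
β1 |J2
β2 |J1
β3 |J2
β4 |Sf1
β5 |J2

#3 |J2  (Se1 fixes effort; stroke away)
#4 |Sf1  (Sf1: flow source, stroke at near end)
#0 |J1  (1-jn J1 has f-setter on 4)
#2 |J1  (J1 flow already set via bond 4)
#1 |J2  (1-jn J2 has f-setter on 0)
#5 |J2  (1-jn J2 has f-setter on 0)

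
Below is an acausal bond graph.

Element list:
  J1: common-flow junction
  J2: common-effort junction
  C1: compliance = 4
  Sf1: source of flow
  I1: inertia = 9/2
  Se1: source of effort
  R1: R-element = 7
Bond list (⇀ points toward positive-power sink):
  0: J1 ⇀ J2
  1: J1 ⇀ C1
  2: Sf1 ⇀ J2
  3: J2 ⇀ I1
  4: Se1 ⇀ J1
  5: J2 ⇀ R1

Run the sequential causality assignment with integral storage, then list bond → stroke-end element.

#0 →J2
#1 →J1
#2 →Sf1
#3 →I1
#4 →J1
#5 →R1

β2 stroke at Sf1  (Sf1 (Sf) sets flow on bond)
β4 stroke at J1  (Se1 (Se) sets effort on bond)
β1 stroke at J1  (C1 outputs effort q/C1)
β0 stroke at J2  (only one flow-in slot at J1)
β3 stroke at I1  (J2: bond 0 brought effort, rest push out)
β5 stroke at R1  (J2 effort already set via bond 0)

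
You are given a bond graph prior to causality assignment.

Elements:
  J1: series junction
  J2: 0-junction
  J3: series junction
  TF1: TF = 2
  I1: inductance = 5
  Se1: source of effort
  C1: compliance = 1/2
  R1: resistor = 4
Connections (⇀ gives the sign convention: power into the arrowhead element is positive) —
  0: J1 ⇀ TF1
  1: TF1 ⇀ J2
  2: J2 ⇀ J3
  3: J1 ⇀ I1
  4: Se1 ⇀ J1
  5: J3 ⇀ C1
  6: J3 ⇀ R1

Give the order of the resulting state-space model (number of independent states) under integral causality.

bond 4 stroke→J1  (Se1 (Se) sets effort on bond)
bond 3 stroke→I1  (I1 outputs flow p/I1)
bond 0 stroke→J1  (J1 flow already set via bond 3)
bond 1 stroke→TF1  (through TF1, causality passes straight; one stroke at TF1)
bond 2 stroke→J2  (closing 0-jn rule on J2)
bond 5 stroke→J3  (J3: bond 2 brought flow, rest push out)
bond 6 stroke→J3  (J3 flow already set via bond 2)

2  (C1, I1 all integral)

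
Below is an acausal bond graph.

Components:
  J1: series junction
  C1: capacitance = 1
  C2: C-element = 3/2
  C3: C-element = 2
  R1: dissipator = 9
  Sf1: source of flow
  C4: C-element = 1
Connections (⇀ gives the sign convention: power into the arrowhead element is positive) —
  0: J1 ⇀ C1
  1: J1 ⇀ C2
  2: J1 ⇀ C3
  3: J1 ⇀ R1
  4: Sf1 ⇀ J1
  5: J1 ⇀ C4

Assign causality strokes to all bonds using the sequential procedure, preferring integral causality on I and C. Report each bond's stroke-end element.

b0 |J1
b1 |J1
b2 |J1
b3 |J1
b4 |Sf1
b5 |J1

#4 stroke→Sf1  (source Sf1 imposes f)
#0 stroke→J1  (J1: bond 4 brought flow, rest push out)
#1 stroke→J1  (1-jn J1 has f-setter on 4)
#2 stroke→J1  (J1 flow already set via bond 4)
#3 stroke→J1  (common-f at J1 fixed by 4)
#5 stroke→J1  (1-jn J1 has f-setter on 4)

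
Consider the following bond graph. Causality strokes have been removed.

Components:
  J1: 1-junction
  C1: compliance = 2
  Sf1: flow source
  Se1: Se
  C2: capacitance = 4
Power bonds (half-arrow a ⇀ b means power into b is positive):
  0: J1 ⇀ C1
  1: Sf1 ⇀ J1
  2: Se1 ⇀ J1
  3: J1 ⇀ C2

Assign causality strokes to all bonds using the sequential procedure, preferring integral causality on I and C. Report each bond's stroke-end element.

bond 0 stroke at J1
bond 1 stroke at Sf1
bond 2 stroke at J1
bond 3 stroke at J1

β1 →Sf1  (source Sf1 imposes f)
β2 →J1  (Se1: effort source, stroke at far end)
β0 →J1  (common-f at J1 fixed by 1)
β3 →J1  (J1: bond 1 brought flow, rest push out)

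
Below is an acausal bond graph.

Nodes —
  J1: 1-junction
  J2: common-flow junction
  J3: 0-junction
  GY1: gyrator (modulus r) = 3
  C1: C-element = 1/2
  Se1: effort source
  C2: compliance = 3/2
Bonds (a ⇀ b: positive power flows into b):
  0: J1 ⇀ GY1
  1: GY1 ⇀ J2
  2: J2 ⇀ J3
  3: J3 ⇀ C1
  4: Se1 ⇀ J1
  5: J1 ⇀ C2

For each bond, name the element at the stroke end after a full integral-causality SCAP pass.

#4 →J1  (source Se1 imposes e)
#3 →J3  (C1 outputs effort q/C1)
#2 →J2  (common-e at J3 fixed by 3)
#1 →GY1  (J2 needs exactly one f-in)
#0 →GY1  (GY GY1: same side as bond 1)
#5 →J1  (common-f at J1 fixed by 0)

bond 0 →GY1
bond 1 →GY1
bond 2 →J2
bond 3 →J3
bond 4 →J1
bond 5 →J1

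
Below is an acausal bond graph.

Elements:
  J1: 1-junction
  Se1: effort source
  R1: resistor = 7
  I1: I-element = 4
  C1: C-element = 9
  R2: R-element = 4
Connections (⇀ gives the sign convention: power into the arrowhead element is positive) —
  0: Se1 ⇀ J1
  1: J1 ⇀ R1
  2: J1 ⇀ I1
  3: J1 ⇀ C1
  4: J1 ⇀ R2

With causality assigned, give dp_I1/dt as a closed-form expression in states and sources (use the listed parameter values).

dp_I1/dt = E_Se1 - 11*p_I1/4 - q_C1/9

bond 0 stroke at J1  (Se1 fixes effort; stroke away)
bond 2 stroke at I1  (I1 outputs flow p/I1)
bond 1 stroke at J1  (J1 flow already set via bond 2)
bond 3 stroke at J1  (J1 flow already set via bond 2)
bond 4 stroke at J1  (J1 flow already set via bond 2)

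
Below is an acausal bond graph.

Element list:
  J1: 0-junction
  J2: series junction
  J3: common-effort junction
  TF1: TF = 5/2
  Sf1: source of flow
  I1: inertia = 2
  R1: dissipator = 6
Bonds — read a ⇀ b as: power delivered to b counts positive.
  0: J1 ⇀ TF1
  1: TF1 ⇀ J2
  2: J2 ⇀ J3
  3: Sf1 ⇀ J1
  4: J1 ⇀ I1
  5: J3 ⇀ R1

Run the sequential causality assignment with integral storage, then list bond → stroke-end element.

bond 0 |J1
bond 1 |TF1
bond 2 |J2
bond 3 |Sf1
bond 4 |I1
bond 5 |J3

bond 3 |Sf1  (Sf1 (Sf) sets flow on bond)
bond 4 |I1  (I1 outputs flow p/I1)
bond 0 |J1  (J1 needs exactly one e-in)
bond 1 |TF1  (through TF1, causality passes straight; one stroke at TF1)
bond 2 |J2  (J2 flow already set via bond 1)
bond 5 |J3  (closing 0-jn rule on J3)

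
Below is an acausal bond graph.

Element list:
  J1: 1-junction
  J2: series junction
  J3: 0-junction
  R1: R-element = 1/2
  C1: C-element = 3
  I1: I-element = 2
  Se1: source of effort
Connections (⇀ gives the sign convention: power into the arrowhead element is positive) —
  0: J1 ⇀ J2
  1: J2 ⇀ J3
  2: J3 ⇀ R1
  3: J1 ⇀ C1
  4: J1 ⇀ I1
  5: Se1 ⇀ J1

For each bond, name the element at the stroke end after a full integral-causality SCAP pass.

β0 stroke at J1
β1 stroke at J2
β2 stroke at J3
β3 stroke at J1
β4 stroke at I1
β5 stroke at J1

#5 |J1  (source Se1 imposes e)
#3 |J1  (prefer integral on C1)
#4 |I1  (prefer integral on I1)
#0 |J1  (common-f at J1 fixed by 4)
#1 |J2  (common-f at J2 fixed by 0)
#2 |J3  (only one effort-in slot at J3)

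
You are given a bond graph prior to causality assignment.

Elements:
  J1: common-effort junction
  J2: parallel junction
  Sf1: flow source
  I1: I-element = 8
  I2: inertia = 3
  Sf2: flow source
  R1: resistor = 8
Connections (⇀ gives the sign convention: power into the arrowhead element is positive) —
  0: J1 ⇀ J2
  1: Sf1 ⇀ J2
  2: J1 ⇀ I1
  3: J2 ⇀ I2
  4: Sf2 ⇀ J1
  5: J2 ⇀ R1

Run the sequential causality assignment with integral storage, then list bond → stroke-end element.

bond 1 →Sf1  (source Sf1 imposes f)
bond 4 →Sf2  (Sf2 fixes flow; stroke at Sf2)
bond 2 →I1  (prefer integral on I1)
bond 0 →J1  (J1 needs exactly one e-in)
bond 3 →I2  (prefer integral on I2)
bond 5 →J2  (J2 needs exactly one e-in)

β0 stroke→J1
β1 stroke→Sf1
β2 stroke→I1
β3 stroke→I2
β4 stroke→Sf2
β5 stroke→J2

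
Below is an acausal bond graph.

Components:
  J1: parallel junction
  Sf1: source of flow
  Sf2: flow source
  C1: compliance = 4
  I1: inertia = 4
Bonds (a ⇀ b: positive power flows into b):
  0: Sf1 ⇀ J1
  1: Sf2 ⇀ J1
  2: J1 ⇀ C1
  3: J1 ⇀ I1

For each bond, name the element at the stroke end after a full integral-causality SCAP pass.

b0 →Sf1
b1 →Sf2
b2 →J1
b3 →I1

b0 stroke at Sf1  (Sf1: flow source, stroke at near end)
b1 stroke at Sf2  (Sf2 fixes flow; stroke at Sf2)
b2 stroke at J1  (C1 integral (e out))
b3 stroke at I1  (0-jn J1 has e-setter on 2)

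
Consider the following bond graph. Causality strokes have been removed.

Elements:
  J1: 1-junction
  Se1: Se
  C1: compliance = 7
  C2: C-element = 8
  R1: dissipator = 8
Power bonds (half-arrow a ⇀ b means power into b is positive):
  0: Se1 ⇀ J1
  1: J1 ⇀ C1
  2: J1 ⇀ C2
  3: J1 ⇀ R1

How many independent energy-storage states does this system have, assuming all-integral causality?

2  (C1, C2 all integral)

b0 |J1  (Se1: effort source, stroke at far end)
b1 |J1  (C1 outputs effort q/C1)
b2 |J1  (C2 integral (e out))
b3 |R1  (closing 1-jn rule on J1)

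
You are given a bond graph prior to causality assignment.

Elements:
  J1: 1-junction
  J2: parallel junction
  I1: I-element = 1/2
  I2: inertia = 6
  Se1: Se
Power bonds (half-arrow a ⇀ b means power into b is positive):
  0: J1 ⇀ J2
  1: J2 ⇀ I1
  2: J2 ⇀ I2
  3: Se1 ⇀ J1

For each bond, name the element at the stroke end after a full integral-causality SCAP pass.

b0 →J2
b1 →I1
b2 →I2
b3 →J1

bond 3 stroke→J1  (Se1 fixes effort; stroke away)
bond 0 stroke→J2  (J1: last free bond brings flow in)
bond 1 stroke→I1  (0-jn J2 has e-setter on 0)
bond 2 stroke→I2  (0-jn J2 has e-setter on 0)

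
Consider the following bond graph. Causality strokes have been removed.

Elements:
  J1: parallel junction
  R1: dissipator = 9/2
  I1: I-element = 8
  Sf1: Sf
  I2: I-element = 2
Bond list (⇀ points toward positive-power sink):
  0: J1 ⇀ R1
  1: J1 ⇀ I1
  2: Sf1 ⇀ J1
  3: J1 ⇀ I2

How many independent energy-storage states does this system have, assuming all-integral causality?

2  (I1, I2 all integral)

bond 2 stroke→Sf1  (Sf1 (Sf) sets flow on bond)
bond 1 stroke→I1  (I1 outputs flow p/I1)
bond 3 stroke→I2  (prefer integral on I2)
bond 0 stroke→J1  (J1: last free bond brings effort in)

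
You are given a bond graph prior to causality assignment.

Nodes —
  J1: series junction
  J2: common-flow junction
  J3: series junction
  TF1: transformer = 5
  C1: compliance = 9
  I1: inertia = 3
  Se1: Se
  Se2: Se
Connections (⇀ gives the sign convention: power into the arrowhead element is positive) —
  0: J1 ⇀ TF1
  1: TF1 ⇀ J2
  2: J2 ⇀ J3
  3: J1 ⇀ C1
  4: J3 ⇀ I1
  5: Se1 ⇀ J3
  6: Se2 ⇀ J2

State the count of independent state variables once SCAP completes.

#5 stroke→J3  (Se1 fixes effort; stroke away)
#6 stroke→J2  (Se2 (Se) sets effort on bond)
#3 stroke→J1  (prefer integral on C1)
#0 stroke→TF1  (J1 needs exactly one f-in)
#1 stroke→J2  (through TF1, causality passes straight; one stroke at TF1)
#2 stroke→J3  (closing 1-jn rule on J2)
#4 stroke→I1  (closing 1-jn rule on J3)

2  (C1, I1 all integral)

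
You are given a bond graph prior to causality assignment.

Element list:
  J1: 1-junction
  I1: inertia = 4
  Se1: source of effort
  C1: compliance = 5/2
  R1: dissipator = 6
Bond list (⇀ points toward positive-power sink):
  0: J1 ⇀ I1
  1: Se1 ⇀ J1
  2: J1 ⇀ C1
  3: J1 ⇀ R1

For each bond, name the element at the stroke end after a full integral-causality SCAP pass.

bond 1 |J1  (Se1: effort source, stroke at far end)
bond 0 |I1  (I1 integral (f out))
bond 2 |J1  (common-f at J1 fixed by 0)
bond 3 |J1  (J1 flow already set via bond 0)

β0 stroke→I1
β1 stroke→J1
β2 stroke→J1
β3 stroke→J1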